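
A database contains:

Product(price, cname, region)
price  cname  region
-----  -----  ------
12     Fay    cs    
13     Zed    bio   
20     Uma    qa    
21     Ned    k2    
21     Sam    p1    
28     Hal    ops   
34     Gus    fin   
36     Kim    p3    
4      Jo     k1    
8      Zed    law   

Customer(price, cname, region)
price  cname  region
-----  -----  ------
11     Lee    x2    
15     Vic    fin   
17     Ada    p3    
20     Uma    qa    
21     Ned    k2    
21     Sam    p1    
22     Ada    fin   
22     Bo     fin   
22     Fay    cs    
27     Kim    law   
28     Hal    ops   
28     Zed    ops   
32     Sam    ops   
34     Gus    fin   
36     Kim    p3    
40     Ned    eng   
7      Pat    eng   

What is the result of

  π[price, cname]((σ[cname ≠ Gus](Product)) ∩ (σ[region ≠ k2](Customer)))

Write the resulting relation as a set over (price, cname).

Selection cname ≠ Gus: {(12, Fay, cs), (13, Zed, bio), (20, Uma, qa), (21, Ned, k2), (21, Sam, p1), (28, Hal, ops), (36, Kim, p3), (4, Jo, k1), (8, Zed, law)}
Selection region ≠ k2: {(11, Lee, x2), (15, Vic, fin), (17, Ada, p3), (20, Uma, qa), (21, Sam, p1), (22, Ada, fin), (22, Bo, fin), (22, Fay, cs), (27, Kim, law), (28, Hal, ops), (28, Zed, ops), (32, Sam, ops), (34, Gus, fin), (36, Kim, p3), (40, Ned, eng), (7, Pat, eng)}
Intersection: {(12, Fay, cs), (13, Zed, bio), (20, Uma, qa), (21, Ned, k2), (21, Sam, p1), (28, Hal, ops), (36, Kim, p3), (4, Jo, k1), (8, Zed, law)} with {(11, Lee, x2), (15, Vic, fin), (17, Ada, p3), (20, Uma, qa), (21, Sam, p1), (22, Ada, fin), (22, Bo, fin), (22, Fay, cs), (27, Kim, law), (28, Hal, ops), (28, Zed, ops), (32, Sam, ops), (34, Gus, fin), (36, Kim, p3), (40, Ned, eng), (7, Pat, eng)} → {(20, Uma, qa), (21, Sam, p1), (28, Hal, ops), (36, Kim, p3)}
π_{price, cname} gives {(20, Uma), (21, Sam), (28, Hal), (36, Kim)}.

{(20, Uma), (21, Sam), (28, Hal), (36, Kim)}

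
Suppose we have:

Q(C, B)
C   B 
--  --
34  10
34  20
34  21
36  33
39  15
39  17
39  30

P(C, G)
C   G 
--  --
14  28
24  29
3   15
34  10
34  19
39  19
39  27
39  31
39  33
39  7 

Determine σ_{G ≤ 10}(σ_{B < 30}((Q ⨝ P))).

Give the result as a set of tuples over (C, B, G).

Natural join on C: {(34, 10, 10), (34, 10, 19), (34, 20, 10), (34, 20, 19), (34, 21, 10), (34, 21, 19), (39, 15, 19), (39, 15, 27), (39, 15, 31), (39, 15, 33), (39, 15, 7), (39, 17, 19), (39, 17, 27), (39, 17, 31), (39, 17, 33), (39, 17, 7), (39, 30, 19), (39, 30, 27), (39, 30, 31), (39, 30, 33), (39, 30, 7)}
Apply σ_{B < 30}; surviving tuples: {(34, 10, 10), (34, 10, 19), (34, 20, 10), (34, 20, 19), (34, 21, 10), (34, 21, 19), (39, 15, 19), (39, 15, 27), (39, 15, 31), (39, 15, 33), (39, 15, 7), (39, 17, 19), (39, 17, 27), (39, 17, 31), (39, 17, 33), (39, 17, 7)}
Apply σ_{G ≤ 10}; surviving tuples: {(34, 10, 10), (34, 20, 10), (34, 21, 10), (39, 15, 7), (39, 17, 7)}

{(34, 10, 10), (34, 20, 10), (34, 21, 10), (39, 15, 7), (39, 17, 7)}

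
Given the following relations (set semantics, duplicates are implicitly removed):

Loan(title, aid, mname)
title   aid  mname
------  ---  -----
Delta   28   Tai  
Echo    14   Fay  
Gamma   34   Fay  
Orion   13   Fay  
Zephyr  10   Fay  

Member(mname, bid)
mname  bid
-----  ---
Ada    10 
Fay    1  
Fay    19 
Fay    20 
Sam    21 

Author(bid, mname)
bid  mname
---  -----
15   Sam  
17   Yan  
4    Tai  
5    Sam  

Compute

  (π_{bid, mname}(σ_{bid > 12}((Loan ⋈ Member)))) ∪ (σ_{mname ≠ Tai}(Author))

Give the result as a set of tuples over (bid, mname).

{(15, Sam), (17, Yan), (19, Fay), (20, Fay), (5, Sam)}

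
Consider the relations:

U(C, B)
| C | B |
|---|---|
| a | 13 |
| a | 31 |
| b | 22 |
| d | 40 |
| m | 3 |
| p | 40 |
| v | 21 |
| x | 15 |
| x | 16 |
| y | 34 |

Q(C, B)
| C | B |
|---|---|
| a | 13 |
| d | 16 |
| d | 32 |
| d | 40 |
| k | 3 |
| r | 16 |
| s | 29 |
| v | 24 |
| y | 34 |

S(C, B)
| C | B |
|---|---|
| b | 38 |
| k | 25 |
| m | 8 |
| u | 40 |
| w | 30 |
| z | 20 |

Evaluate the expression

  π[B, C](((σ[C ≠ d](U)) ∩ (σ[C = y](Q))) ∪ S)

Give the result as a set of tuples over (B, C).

Filtering on C ≠ d leaves {(a, 13), (a, 31), (b, 22), (m, 3), (p, 40), (v, 21), (x, 15), (x, 16), (y, 34)}.
Filtering on C = y leaves {(y, 34)}.
Intersection: {(a, 13), (a, 31), (b, 22), (m, 3), (p, 40), (v, 21), (x, 15), (x, 16), (y, 34)} with {(y, 34)} → {(y, 34)}
Union: {(y, 34)} with {(b, 38), (k, 25), (m, 8), (u, 40), (w, 30), (z, 20)} → {(b, 38), (k, 25), (m, 8), (u, 40), (w, 30), (y, 34), (z, 20)}
π[B, C]: project onto (B, C) → {(20, z), (25, k), (30, w), (34, y), (38, b), (40, u), (8, m)}

{(20, z), (25, k), (30, w), (34, y), (38, b), (40, u), (8, m)}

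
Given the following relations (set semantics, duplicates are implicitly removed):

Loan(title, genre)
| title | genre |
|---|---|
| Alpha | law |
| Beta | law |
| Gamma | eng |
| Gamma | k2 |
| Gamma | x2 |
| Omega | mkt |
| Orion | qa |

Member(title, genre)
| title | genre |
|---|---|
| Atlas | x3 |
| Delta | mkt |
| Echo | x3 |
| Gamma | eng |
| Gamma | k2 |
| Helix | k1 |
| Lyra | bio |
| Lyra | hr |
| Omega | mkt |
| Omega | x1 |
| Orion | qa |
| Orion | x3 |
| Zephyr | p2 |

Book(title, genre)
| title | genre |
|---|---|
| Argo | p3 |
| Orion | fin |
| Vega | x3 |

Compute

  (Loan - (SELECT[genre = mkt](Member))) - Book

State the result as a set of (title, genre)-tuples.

{(Alpha, law), (Beta, law), (Gamma, eng), (Gamma, k2), (Gamma, x2), (Orion, qa)}

Selection genre = mkt: {(Delta, mkt), (Omega, mkt)}
Difference: {(Alpha, law), (Beta, law), (Gamma, eng), (Gamma, k2), (Gamma, x2), (Omega, mkt), (Orion, qa)} with {(Delta, mkt), (Omega, mkt)} → {(Alpha, law), (Beta, law), (Gamma, eng), (Gamma, k2), (Gamma, x2), (Orion, qa)}
Difference: {(Alpha, law), (Beta, law), (Gamma, eng), (Gamma, k2), (Gamma, x2), (Orion, qa)} with {(Argo, p3), (Orion, fin), (Vega, x3)} → {(Alpha, law), (Beta, law), (Gamma, eng), (Gamma, k2), (Gamma, x2), (Orion, qa)}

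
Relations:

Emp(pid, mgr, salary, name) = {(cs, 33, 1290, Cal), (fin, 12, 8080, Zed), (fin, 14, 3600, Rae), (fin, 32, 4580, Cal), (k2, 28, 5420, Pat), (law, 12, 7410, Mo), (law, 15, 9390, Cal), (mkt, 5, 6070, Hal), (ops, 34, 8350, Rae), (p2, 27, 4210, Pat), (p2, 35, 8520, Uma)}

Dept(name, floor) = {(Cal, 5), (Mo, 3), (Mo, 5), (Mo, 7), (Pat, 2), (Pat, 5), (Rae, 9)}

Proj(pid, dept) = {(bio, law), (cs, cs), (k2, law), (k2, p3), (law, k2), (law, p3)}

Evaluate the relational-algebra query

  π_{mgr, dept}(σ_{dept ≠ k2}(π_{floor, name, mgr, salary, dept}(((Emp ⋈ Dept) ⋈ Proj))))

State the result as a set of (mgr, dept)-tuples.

{(12, p3), (15, p3), (28, law), (28, p3), (33, cs)}

Emp ⋈ Dept (natural join on name): {(cs, 33, 1290, Cal, 5), (fin, 14, 3600, Rae, 9), (fin, 32, 4580, Cal, 5), (k2, 28, 5420, Pat, 2), (k2, 28, 5420, Pat, 5), (law, 12, 7410, Mo, 3), (law, 12, 7410, Mo, 5), (law, 12, 7410, Mo, 7), (law, 15, 9390, Cal, 5), (ops, 34, 8350, Rae, 9), (p2, 27, 4210, Pat, 2), (p2, 27, 4210, Pat, 5)}
(Emp ⋈ Dept) ⋈ Proj (natural join on pid): {(cs, 33, 1290, Cal, 5, cs), (k2, 28, 5420, Pat, 2, law), (k2, 28, 5420, Pat, 2, p3), (k2, 28, 5420, Pat, 5, law), (k2, 28, 5420, Pat, 5, p3), (law, 12, 7410, Mo, 3, k2), (law, 12, 7410, Mo, 3, p3), (law, 12, 7410, Mo, 5, k2), (law, 12, 7410, Mo, 5, p3), (law, 12, 7410, Mo, 7, k2), (law, 12, 7410, Mo, 7, p3), (law, 15, 9390, Cal, 5, k2), (law, 15, 9390, Cal, 5, p3)}
Keep only column(s) floor, name, mgr, salary, dept: {(2, Pat, 28, 5420, law), (2, Pat, 28, 5420, p3), (3, Mo, 12, 7410, k2), (3, Mo, 12, 7410, p3), (5, Cal, 15, 9390, k2), (5, Cal, 15, 9390, p3), (5, Cal, 33, 1290, cs), (5, Mo, 12, 7410, k2), (5, Mo, 12, 7410, p3), (5, Pat, 28, 5420, law), (5, Pat, 28, 5420, p3), (7, Mo, 12, 7410, k2), (7, Mo, 12, 7410, p3)}
σ[dept ≠ k2]: keep tuples satisfying dept ≠ k2 → {(2, Pat, 28, 5420, law), (2, Pat, 28, 5420, p3), (3, Mo, 12, 7410, p3), (5, Cal, 15, 9390, p3), (5, Cal, 33, 1290, cs), (5, Mo, 12, 7410, p3), (5, Pat, 28, 5420, law), (5, Pat, 28, 5420, p3), (7, Mo, 12, 7410, p3)}
Keep only column(s) mgr, dept (4 duplicate(s) eliminated): {(12, p3), (15, p3), (28, law), (28, p3), (33, cs)}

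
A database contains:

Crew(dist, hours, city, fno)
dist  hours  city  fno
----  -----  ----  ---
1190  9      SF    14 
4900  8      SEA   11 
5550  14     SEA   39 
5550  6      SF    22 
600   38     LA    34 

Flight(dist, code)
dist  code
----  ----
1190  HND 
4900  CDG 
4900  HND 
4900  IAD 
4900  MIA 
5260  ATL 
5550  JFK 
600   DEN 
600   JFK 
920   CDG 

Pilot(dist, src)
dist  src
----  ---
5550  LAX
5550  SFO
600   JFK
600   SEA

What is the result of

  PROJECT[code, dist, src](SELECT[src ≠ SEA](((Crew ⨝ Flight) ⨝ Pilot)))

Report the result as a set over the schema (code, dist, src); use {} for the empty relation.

{(DEN, 600, JFK), (JFK, 5550, LAX), (JFK, 5550, SFO), (JFK, 600, JFK)}

Crew ⋈ Flight (natural join on dist): {(1190, 9, SF, 14, HND), (4900, 8, SEA, 11, CDG), (4900, 8, SEA, 11, HND), (4900, 8, SEA, 11, IAD), (4900, 8, SEA, 11, MIA), (5550, 14, SEA, 39, JFK), (5550, 6, SF, 22, JFK), (600, 38, LA, 34, DEN), (600, 38, LA, 34, JFK)}
(Crew ⨝ Flight) ⋈ Pilot (natural join on dist): {(5550, 14, SEA, 39, JFK, LAX), (5550, 14, SEA, 39, JFK, SFO), (5550, 6, SF, 22, JFK, LAX), (5550, 6, SF, 22, JFK, SFO), (600, 38, LA, 34, DEN, JFK), (600, 38, LA, 34, DEN, SEA), (600, 38, LA, 34, JFK, JFK), (600, 38, LA, 34, JFK, SEA)}
Apply σ_{src ≠ SEA}; surviving tuples: {(5550, 14, SEA, 39, JFK, LAX), (5550, 14, SEA, 39, JFK, SFO), (5550, 6, SF, 22, JFK, LAX), (5550, 6, SF, 22, JFK, SFO), (600, 38, LA, 34, DEN, JFK), (600, 38, LA, 34, JFK, JFK)}
Keep only column(s) code, dist, src (2 duplicate(s) eliminated): {(DEN, 600, JFK), (JFK, 5550, LAX), (JFK, 5550, SFO), (JFK, 600, JFK)}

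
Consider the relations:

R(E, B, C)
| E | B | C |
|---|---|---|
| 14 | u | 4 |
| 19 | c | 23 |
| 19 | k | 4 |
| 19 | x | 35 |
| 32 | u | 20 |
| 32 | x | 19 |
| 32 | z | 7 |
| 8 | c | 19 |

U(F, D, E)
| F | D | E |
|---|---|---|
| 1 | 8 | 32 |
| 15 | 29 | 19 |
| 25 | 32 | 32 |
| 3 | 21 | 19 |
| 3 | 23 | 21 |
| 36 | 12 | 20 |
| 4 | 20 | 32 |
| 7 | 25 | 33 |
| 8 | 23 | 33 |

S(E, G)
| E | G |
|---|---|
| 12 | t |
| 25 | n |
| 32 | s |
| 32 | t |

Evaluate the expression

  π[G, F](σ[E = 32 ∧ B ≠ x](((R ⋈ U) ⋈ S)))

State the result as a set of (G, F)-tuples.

Natural join on E: {(19, c, 23, 15, 29), (19, c, 23, 3, 21), (19, k, 4, 15, 29), (19, k, 4, 3, 21), (19, x, 35, 15, 29), (19, x, 35, 3, 21), (32, u, 20, 1, 8), (32, u, 20, 25, 32), (32, u, 20, 4, 20), (32, x, 19, 1, 8), (32, x, 19, 25, 32), (32, x, 19, 4, 20), (32, z, 7, 1, 8), (32, z, 7, 25, 32), (32, z, 7, 4, 20)}
Natural join on E: {(32, u, 20, 1, 8, s), (32, u, 20, 1, 8, t), (32, u, 20, 25, 32, s), (32, u, 20, 25, 32, t), (32, u, 20, 4, 20, s), (32, u, 20, 4, 20, t), (32, x, 19, 1, 8, s), (32, x, 19, 1, 8, t), (32, x, 19, 25, 32, s), (32, x, 19, 25, 32, t), (32, x, 19, 4, 20, s), (32, x, 19, 4, 20, t), (32, z, 7, 1, 8, s), (32, z, 7, 1, 8, t), (32, z, 7, 25, 32, s), (32, z, 7, 25, 32, t), (32, z, 7, 4, 20, s), (32, z, 7, 4, 20, t)}
Selection E = 32 ∧ B ≠ x: {(32, u, 20, 1, 8, s), (32, u, 20, 1, 8, t), (32, u, 20, 25, 32, s), (32, u, 20, 25, 32, t), (32, u, 20, 4, 20, s), (32, u, 20, 4, 20, t), (32, z, 7, 1, 8, s), (32, z, 7, 1, 8, t), (32, z, 7, 25, 32, s), (32, z, 7, 25, 32, t), (32, z, 7, 4, 20, s), (32, z, 7, 4, 20, t)}
π[G, F]: project onto (G, F) (6 duplicate(s) eliminated) → {(s, 1), (s, 25), (s, 4), (t, 1), (t, 25), (t, 4)}

{(s, 1), (s, 25), (s, 4), (t, 1), (t, 25), (t, 4)}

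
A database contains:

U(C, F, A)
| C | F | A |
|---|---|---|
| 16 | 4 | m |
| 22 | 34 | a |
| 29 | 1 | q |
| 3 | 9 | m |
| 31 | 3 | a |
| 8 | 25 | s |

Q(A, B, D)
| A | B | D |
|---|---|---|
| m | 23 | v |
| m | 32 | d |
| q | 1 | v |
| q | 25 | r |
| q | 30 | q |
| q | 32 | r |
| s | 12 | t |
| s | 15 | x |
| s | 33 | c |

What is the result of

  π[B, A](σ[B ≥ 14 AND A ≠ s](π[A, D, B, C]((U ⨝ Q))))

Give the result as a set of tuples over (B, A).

U ⋈ Q (natural join on A): {(16, 4, m, 23, v), (16, 4, m, 32, d), (29, 1, q, 1, v), (29, 1, q, 25, r), (29, 1, q, 30, q), (29, 1, q, 32, r), (3, 9, m, 23, v), (3, 9, m, 32, d), (8, 25, s, 12, t), (8, 25, s, 15, x), (8, 25, s, 33, c)}
π[A, D, B, C]: project onto (A, D, B, C) → {(m, d, 32, 16), (m, d, 32, 3), (m, v, 23, 16), (m, v, 23, 3), (q, q, 30, 29), (q, r, 25, 29), (q, r, 32, 29), (q, v, 1, 29), (s, c, 33, 8), (s, t, 12, 8), (s, x, 15, 8)}
Selection B ≥ 14 AND A ≠ s: {(m, d, 32, 16), (m, d, 32, 3), (m, v, 23, 16), (m, v, 23, 3), (q, q, 30, 29), (q, r, 25, 29), (q, r, 32, 29)}
π[B, A]: project onto (B, A) (2 duplicate(s) eliminated) → {(23, m), (25, q), (30, q), (32, m), (32, q)}

{(23, m), (25, q), (30, q), (32, m), (32, q)}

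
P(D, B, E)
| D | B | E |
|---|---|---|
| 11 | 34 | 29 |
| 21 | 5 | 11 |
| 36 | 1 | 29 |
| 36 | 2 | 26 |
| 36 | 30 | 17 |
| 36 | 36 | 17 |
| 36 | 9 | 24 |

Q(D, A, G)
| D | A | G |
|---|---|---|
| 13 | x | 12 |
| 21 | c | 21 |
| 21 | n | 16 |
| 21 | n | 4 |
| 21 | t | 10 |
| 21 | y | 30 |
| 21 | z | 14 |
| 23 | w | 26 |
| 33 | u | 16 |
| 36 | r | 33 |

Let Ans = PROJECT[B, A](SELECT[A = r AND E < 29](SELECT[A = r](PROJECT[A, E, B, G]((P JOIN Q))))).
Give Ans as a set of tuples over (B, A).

{(2, r), (30, r), (36, r), (9, r)}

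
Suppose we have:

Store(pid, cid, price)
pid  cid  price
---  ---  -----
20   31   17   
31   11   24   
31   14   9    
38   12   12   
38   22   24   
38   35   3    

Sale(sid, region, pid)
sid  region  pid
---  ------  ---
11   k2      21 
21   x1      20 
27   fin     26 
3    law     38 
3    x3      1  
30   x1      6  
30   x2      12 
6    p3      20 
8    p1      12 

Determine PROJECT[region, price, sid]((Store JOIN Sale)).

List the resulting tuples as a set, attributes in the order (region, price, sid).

Natural join on pid: {(20, 31, 17, 21, x1), (20, 31, 17, 6, p3), (38, 12, 12, 3, law), (38, 22, 24, 3, law), (38, 35, 3, 3, law)}
Projecting to region, price, sid: {(law, 12, 3), (law, 24, 3), (law, 3, 3), (p3, 17, 6), (x1, 17, 21)}

{(law, 12, 3), (law, 24, 3), (law, 3, 3), (p3, 17, 6), (x1, 17, 21)}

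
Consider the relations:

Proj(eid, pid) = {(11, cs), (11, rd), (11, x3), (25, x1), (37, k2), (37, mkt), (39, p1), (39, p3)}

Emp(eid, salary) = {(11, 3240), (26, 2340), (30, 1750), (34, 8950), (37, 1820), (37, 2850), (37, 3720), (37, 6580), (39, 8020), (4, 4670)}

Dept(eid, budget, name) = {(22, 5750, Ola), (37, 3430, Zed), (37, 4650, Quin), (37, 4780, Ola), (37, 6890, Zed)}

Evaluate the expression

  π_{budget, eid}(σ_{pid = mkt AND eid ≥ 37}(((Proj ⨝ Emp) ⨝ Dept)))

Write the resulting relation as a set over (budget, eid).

{(3430, 37), (4650, 37), (4780, 37), (6890, 37)}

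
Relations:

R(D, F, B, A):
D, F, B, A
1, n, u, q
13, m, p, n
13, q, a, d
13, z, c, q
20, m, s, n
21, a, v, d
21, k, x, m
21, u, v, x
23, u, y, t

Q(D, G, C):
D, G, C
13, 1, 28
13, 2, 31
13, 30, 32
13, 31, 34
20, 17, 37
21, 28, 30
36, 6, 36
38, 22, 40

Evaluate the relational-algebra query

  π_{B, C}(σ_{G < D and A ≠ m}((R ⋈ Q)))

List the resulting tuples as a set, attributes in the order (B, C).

R ⋈ Q (natural join on D): {(13, m, p, n, 1, 28), (13, m, p, n, 2, 31), (13, m, p, n, 30, 32), (13, m, p, n, 31, 34), (13, q, a, d, 1, 28), (13, q, a, d, 2, 31), (13, q, a, d, 30, 32), (13, q, a, d, 31, 34), (13, z, c, q, 1, 28), (13, z, c, q, 2, 31), (13, z, c, q, 30, 32), (13, z, c, q, 31, 34), (20, m, s, n, 17, 37), (21, a, v, d, 28, 30), (21, k, x, m, 28, 30), (21, u, v, x, 28, 30)}
Filtering on G < D and A ≠ m leaves {(13, m, p, n, 1, 28), (13, m, p, n, 2, 31), (13, q, a, d, 1, 28), (13, q, a, d, 2, 31), (13, z, c, q, 1, 28), (13, z, c, q, 2, 31), (20, m, s, n, 17, 37)}.
π[B, C]: project onto (B, C) → {(a, 28), (a, 31), (c, 28), (c, 31), (p, 28), (p, 31), (s, 37)}

{(a, 28), (a, 31), (c, 28), (c, 31), (p, 28), (p, 31), (s, 37)}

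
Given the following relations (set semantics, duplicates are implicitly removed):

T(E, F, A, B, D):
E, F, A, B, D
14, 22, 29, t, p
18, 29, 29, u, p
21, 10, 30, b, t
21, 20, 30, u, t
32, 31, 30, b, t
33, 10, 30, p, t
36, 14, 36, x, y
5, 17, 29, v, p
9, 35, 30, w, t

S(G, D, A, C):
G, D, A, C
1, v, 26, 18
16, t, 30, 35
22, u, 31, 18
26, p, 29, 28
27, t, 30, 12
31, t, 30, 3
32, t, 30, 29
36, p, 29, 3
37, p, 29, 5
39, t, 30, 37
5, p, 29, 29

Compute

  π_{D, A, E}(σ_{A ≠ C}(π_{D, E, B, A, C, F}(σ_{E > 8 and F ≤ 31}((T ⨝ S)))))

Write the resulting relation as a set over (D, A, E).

{(p, 29, 14), (p, 29, 18), (t, 30, 21), (t, 30, 32), (t, 30, 33)}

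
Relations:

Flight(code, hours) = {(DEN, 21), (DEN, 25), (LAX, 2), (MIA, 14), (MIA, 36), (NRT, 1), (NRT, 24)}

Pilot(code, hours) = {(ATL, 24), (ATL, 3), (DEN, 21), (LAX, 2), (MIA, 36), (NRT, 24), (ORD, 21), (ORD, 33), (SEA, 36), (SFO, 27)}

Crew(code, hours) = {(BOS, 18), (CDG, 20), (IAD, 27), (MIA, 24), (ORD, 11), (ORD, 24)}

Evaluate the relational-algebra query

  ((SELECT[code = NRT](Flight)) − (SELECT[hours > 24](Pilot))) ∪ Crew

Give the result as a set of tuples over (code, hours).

{(BOS, 18), (CDG, 20), (IAD, 27), (MIA, 24), (NRT, 1), (NRT, 24), (ORD, 11), (ORD, 24)}

Filtering on code = NRT leaves {(NRT, 1), (NRT, 24)}.
Filtering on hours > 24 leaves {(MIA, 36), (ORD, 33), (SEA, 36), (SFO, 27)}.
Set difference of the two operands is {(NRT, 1), (NRT, 24)}.
Set union of the two operands is {(BOS, 18), (CDG, 20), (IAD, 27), (MIA, 24), (NRT, 1), (NRT, 24), (ORD, 11), (ORD, 24)}.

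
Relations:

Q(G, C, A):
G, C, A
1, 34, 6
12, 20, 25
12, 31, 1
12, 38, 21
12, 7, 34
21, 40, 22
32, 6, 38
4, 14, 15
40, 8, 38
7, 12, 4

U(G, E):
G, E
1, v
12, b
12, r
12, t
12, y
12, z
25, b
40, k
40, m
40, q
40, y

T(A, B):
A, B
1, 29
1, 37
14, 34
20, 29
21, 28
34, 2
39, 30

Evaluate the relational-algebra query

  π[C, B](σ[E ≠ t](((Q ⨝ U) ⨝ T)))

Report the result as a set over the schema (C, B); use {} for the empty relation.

Q ⋈ U (natural join on G): {(1, 34, 6, v), (12, 20, 25, b), (12, 20, 25, r), (12, 20, 25, t), (12, 20, 25, y), (12, 20, 25, z), (12, 31, 1, b), (12, 31, 1, r), (12, 31, 1, t), (12, 31, 1, y), (12, 31, 1, z), (12, 38, 21, b), (12, 38, 21, r), (12, 38, 21, t), (12, 38, 21, y), (12, 38, 21, z), (12, 7, 34, b), (12, 7, 34, r), (12, 7, 34, t), (12, 7, 34, y), (12, 7, 34, z), (40, 8, 38, k), (40, 8, 38, m), (40, 8, 38, q), (40, 8, 38, y)}
(Q ⨝ U) ⋈ T (natural join on A): {(12, 31, 1, b, 29), (12, 31, 1, b, 37), (12, 31, 1, r, 29), (12, 31, 1, r, 37), (12, 31, 1, t, 29), (12, 31, 1, t, 37), (12, 31, 1, y, 29), (12, 31, 1, y, 37), (12, 31, 1, z, 29), (12, 31, 1, z, 37), (12, 38, 21, b, 28), (12, 38, 21, r, 28), (12, 38, 21, t, 28), (12, 38, 21, y, 28), (12, 38, 21, z, 28), (12, 7, 34, b, 2), (12, 7, 34, r, 2), (12, 7, 34, t, 2), (12, 7, 34, y, 2), (12, 7, 34, z, 2)}
Apply σ_{E ≠ t}; surviving tuples: {(12, 31, 1, b, 29), (12, 31, 1, b, 37), (12, 31, 1, r, 29), (12, 31, 1, r, 37), (12, 31, 1, y, 29), (12, 31, 1, y, 37), (12, 31, 1, z, 29), (12, 31, 1, z, 37), (12, 38, 21, b, 28), (12, 38, 21, r, 28), (12, 38, 21, y, 28), (12, 38, 21, z, 28), (12, 7, 34, b, 2), (12, 7, 34, r, 2), (12, 7, 34, y, 2), (12, 7, 34, z, 2)}
π_{C, B} gives {(31, 29), (31, 37), (38, 28), (7, 2)} (12 duplicate(s) eliminated).

{(31, 29), (31, 37), (38, 28), (7, 2)}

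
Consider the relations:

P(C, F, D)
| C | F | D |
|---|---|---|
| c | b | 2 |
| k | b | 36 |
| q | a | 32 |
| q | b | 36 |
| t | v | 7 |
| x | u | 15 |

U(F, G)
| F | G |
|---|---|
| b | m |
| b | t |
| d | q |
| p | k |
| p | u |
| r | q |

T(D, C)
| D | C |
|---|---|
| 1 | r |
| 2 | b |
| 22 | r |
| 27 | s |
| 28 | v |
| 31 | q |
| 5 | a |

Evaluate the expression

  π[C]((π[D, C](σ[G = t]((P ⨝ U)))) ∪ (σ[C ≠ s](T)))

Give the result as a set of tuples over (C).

{a, b, c, k, q, r, v}

Joining P and U on F yields {(c, b, 2, m), (c, b, 2, t), (k, b, 36, m), (k, b, 36, t), (q, b, 36, m), (q, b, 36, t)}.
σ[G = t]: keep tuples satisfying G = t → {(c, b, 2, t), (k, b, 36, t), (q, b, 36, t)}
π_{D, C} gives {(2, c), (36, k), (36, q)}.
σ[C ≠ s]: keep tuples satisfying C ≠ s → {(1, r), (2, b), (22, r), (28, v), (31, q), (5, a)}
Set union of the two operands is {(1, r), (2, b), (2, c), (22, r), (28, v), (31, q), (36, k), (36, q), (5, a)}.
π_{C} gives {a, b, c, k, q, r, v} (2 duplicate(s) eliminated).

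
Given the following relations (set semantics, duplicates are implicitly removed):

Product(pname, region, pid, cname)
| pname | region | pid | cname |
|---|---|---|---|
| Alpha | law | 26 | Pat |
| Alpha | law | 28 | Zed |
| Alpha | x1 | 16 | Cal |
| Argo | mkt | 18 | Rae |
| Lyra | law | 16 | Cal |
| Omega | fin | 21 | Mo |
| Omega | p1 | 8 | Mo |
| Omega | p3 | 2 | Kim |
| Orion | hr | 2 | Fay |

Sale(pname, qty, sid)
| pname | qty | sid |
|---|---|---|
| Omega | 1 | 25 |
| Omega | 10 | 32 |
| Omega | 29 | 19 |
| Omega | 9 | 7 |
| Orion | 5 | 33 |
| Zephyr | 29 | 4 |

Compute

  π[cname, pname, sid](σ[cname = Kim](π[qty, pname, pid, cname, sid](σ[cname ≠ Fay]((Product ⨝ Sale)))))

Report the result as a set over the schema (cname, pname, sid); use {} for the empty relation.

{(Kim, Omega, 19), (Kim, Omega, 25), (Kim, Omega, 32), (Kim, Omega, 7)}

Natural join on pname: {(Omega, fin, 21, Mo, 1, 25), (Omega, fin, 21, Mo, 10, 32), (Omega, fin, 21, Mo, 29, 19), (Omega, fin, 21, Mo, 9, 7), (Omega, p1, 8, Mo, 1, 25), (Omega, p1, 8, Mo, 10, 32), (Omega, p1, 8, Mo, 29, 19), (Omega, p1, 8, Mo, 9, 7), (Omega, p3, 2, Kim, 1, 25), (Omega, p3, 2, Kim, 10, 32), (Omega, p3, 2, Kim, 29, 19), (Omega, p3, 2, Kim, 9, 7), (Orion, hr, 2, Fay, 5, 33)}
Selection cname ≠ Fay: {(Omega, fin, 21, Mo, 1, 25), (Omega, fin, 21, Mo, 10, 32), (Omega, fin, 21, Mo, 29, 19), (Omega, fin, 21, Mo, 9, 7), (Omega, p1, 8, Mo, 1, 25), (Omega, p1, 8, Mo, 10, 32), (Omega, p1, 8, Mo, 29, 19), (Omega, p1, 8, Mo, 9, 7), (Omega, p3, 2, Kim, 1, 25), (Omega, p3, 2, Kim, 10, 32), (Omega, p3, 2, Kim, 29, 19), (Omega, p3, 2, Kim, 9, 7)}
π_{qty, pname, pid, cname, sid} gives {(1, Omega, 2, Kim, 25), (1, Omega, 21, Mo, 25), (1, Omega, 8, Mo, 25), (10, Omega, 2, Kim, 32), (10, Omega, 21, Mo, 32), (10, Omega, 8, Mo, 32), (29, Omega, 2, Kim, 19), (29, Omega, 21, Mo, 19), (29, Omega, 8, Mo, 19), (9, Omega, 2, Kim, 7), (9, Omega, 21, Mo, 7), (9, Omega, 8, Mo, 7)}.
Selection cname = Kim: {(1, Omega, 2, Kim, 25), (10, Omega, 2, Kim, 32), (29, Omega, 2, Kim, 19), (9, Omega, 2, Kim, 7)}
π_{cname, pname, sid} gives {(Kim, Omega, 19), (Kim, Omega, 25), (Kim, Omega, 32), (Kim, Omega, 7)}.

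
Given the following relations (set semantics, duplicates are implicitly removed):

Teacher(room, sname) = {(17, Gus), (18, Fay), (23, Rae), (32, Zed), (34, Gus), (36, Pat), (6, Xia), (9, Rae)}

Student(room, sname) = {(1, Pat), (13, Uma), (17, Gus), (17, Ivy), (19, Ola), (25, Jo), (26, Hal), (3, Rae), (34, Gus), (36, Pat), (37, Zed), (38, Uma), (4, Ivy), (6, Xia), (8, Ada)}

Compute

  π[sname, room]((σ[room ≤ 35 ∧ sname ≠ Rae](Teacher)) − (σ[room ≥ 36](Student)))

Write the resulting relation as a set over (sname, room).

Apply σ_{room ≤ 35 ∧ sname ≠ Rae}; surviving tuples: {(17, Gus), (18, Fay), (32, Zed), (34, Gus), (6, Xia)}
Apply σ_{room ≥ 36}; surviving tuples: {(36, Pat), (37, Zed), (38, Uma)}
Set difference of the two operands is {(17, Gus), (18, Fay), (32, Zed), (34, Gus), (6, Xia)}.
Keep only column(s) sname, room: {(Fay, 18), (Gus, 17), (Gus, 34), (Xia, 6), (Zed, 32)}

{(Fay, 18), (Gus, 17), (Gus, 34), (Xia, 6), (Zed, 32)}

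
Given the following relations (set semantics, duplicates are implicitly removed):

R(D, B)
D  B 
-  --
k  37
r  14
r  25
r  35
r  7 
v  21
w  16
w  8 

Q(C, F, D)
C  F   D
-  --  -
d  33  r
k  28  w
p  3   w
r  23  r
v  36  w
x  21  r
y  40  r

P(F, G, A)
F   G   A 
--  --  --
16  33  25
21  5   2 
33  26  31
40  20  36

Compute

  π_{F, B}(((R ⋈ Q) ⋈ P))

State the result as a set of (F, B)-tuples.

{(21, 14), (21, 25), (21, 35), (21, 7), (33, 14), (33, 25), (33, 35), (33, 7), (40, 14), (40, 25), (40, 35), (40, 7)}

Natural join on D: {(r, 14, d, 33), (r, 14, r, 23), (r, 14, x, 21), (r, 14, y, 40), (r, 25, d, 33), (r, 25, r, 23), (r, 25, x, 21), (r, 25, y, 40), (r, 35, d, 33), (r, 35, r, 23), (r, 35, x, 21), (r, 35, y, 40), (r, 7, d, 33), (r, 7, r, 23), (r, 7, x, 21), (r, 7, y, 40), (w, 16, k, 28), (w, 16, p, 3), (w, 16, v, 36), (w, 8, k, 28), (w, 8, p, 3), (w, 8, v, 36)}
Natural join on F: {(r, 14, d, 33, 26, 31), (r, 14, x, 21, 5, 2), (r, 14, y, 40, 20, 36), (r, 25, d, 33, 26, 31), (r, 25, x, 21, 5, 2), (r, 25, y, 40, 20, 36), (r, 35, d, 33, 26, 31), (r, 35, x, 21, 5, 2), (r, 35, y, 40, 20, 36), (r, 7, d, 33, 26, 31), (r, 7, x, 21, 5, 2), (r, 7, y, 40, 20, 36)}
π[F, B]: project onto (F, B) → {(21, 14), (21, 25), (21, 35), (21, 7), (33, 14), (33, 25), (33, 35), (33, 7), (40, 14), (40, 25), (40, 35), (40, 7)}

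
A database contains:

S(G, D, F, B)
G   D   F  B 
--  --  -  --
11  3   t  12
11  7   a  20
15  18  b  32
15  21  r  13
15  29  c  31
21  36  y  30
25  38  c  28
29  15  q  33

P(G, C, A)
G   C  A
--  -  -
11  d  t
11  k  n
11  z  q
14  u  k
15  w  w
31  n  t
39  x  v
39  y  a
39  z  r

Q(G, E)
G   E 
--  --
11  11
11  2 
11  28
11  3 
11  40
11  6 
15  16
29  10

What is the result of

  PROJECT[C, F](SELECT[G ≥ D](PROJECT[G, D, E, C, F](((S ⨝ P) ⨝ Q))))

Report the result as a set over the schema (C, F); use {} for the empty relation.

Joining S and P on G yields {(11, 3, t, 12, d, t), (11, 3, t, 12, k, n), (11, 3, t, 12, z, q), (11, 7, a, 20, d, t), (11, 7, a, 20, k, n), (11, 7, a, 20, z, q), (15, 18, b, 32, w, w), (15, 21, r, 13, w, w), (15, 29, c, 31, w, w)}.
Joining (S ⨝ P) and Q on G yields {(11, 3, t, 12, d, t, 11), (11, 3, t, 12, d, t, 2), (11, 3, t, 12, d, t, 28), (11, 3, t, 12, d, t, 3), (11, 3, t, 12, d, t, 40), (11, 3, t, 12, d, t, 6), (11, 3, t, 12, k, n, 11), (11, 3, t, 12, k, n, 2), (11, 3, t, 12, k, n, 28), (11, 3, t, 12, k, n, 3), (11, 3, t, 12, k, n, 40), (11, 3, t, 12, k, n, 6), (11, 3, t, 12, z, q, 11), (11, 3, t, 12, z, q, 2), (11, 3, t, 12, z, q, 28), (11, 3, t, 12, z, q, 3), (11, 3, t, 12, z, q, 40), (11, 3, t, 12, z, q, 6), (11, 7, a, 20, d, t, 11), (11, 7, a, 20, d, t, 2), (11, 7, a, 20, d, t, 28), (11, 7, a, 20, d, t, 3), (11, 7, a, 20, d, t, 40), (11, 7, a, 20, d, t, 6), (11, 7, a, 20, k, n, 11), (11, 7, a, 20, k, n, 2), (11, 7, a, 20, k, n, 28), (11, 7, a, 20, k, n, 3), (11, 7, a, 20, k, n, 40), (11, 7, a, 20, k, n, 6), (11, 7, a, 20, z, q, 11), (11, 7, a, 20, z, q, 2), (11, 7, a, 20, z, q, 28), (11, 7, a, 20, z, q, 3), (11, 7, a, 20, z, q, 40), (11, 7, a, 20, z, q, 6), (15, 18, b, 32, w, w, 16), (15, 21, r, 13, w, w, 16), (15, 29, c, 31, w, w, 16)}.
Keep only column(s) G, D, E, C, F: {(11, 3, 11, d, t), (11, 3, 11, k, t), (11, 3, 11, z, t), (11, 3, 2, d, t), (11, 3, 2, k, t), (11, 3, 2, z, t), (11, 3, 28, d, t), (11, 3, 28, k, t), (11, 3, 28, z, t), (11, 3, 3, d, t), (11, 3, 3, k, t), (11, 3, 3, z, t), (11, 3, 40, d, t), (11, 3, 40, k, t), (11, 3, 40, z, t), (11, 3, 6, d, t), (11, 3, 6, k, t), (11, 3, 6, z, t), (11, 7, 11, d, a), (11, 7, 11, k, a), (11, 7, 11, z, a), (11, 7, 2, d, a), (11, 7, 2, k, a), (11, 7, 2, z, a), (11, 7, 28, d, a), (11, 7, 28, k, a), (11, 7, 28, z, a), (11, 7, 3, d, a), (11, 7, 3, k, a), (11, 7, 3, z, a), (11, 7, 40, d, a), (11, 7, 40, k, a), (11, 7, 40, z, a), (11, 7, 6, d, a), (11, 7, 6, k, a), (11, 7, 6, z, a), (15, 18, 16, w, b), (15, 21, 16, w, r), (15, 29, 16, w, c)}
Filtering on G ≥ D leaves {(11, 3, 11, d, t), (11, 3, 11, k, t), (11, 3, 11, z, t), (11, 3, 2, d, t), (11, 3, 2, k, t), (11, 3, 2, z, t), (11, 3, 28, d, t), (11, 3, 28, k, t), (11, 3, 28, z, t), (11, 3, 3, d, t), (11, 3, 3, k, t), (11, 3, 3, z, t), (11, 3, 40, d, t), (11, 3, 40, k, t), (11, 3, 40, z, t), (11, 3, 6, d, t), (11, 3, 6, k, t), (11, 3, 6, z, t), (11, 7, 11, d, a), (11, 7, 11, k, a), (11, 7, 11, z, a), (11, 7, 2, d, a), (11, 7, 2, k, a), (11, 7, 2, z, a), (11, 7, 28, d, a), (11, 7, 28, k, a), (11, 7, 28, z, a), (11, 7, 3, d, a), (11, 7, 3, k, a), (11, 7, 3, z, a), (11, 7, 40, d, a), (11, 7, 40, k, a), (11, 7, 40, z, a), (11, 7, 6, d, a), (11, 7, 6, k, a), (11, 7, 6, z, a)}.
Keep only column(s) C, F (30 duplicate(s) eliminated): {(d, a), (d, t), (k, a), (k, t), (z, a), (z, t)}

{(d, a), (d, t), (k, a), (k, t), (z, a), (z, t)}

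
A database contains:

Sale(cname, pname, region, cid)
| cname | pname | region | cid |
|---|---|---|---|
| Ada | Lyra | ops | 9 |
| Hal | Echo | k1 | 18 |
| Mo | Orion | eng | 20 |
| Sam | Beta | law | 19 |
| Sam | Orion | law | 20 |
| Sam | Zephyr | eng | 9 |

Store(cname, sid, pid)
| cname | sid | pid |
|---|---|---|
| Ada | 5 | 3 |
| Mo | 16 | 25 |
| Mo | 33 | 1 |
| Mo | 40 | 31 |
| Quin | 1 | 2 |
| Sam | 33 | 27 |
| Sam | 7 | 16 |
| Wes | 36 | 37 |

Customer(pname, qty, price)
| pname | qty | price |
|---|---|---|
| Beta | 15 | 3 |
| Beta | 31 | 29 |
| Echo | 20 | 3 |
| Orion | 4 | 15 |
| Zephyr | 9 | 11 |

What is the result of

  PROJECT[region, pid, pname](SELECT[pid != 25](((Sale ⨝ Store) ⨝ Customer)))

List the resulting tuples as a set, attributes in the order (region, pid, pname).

{(eng, 1, Orion), (eng, 16, Zephyr), (eng, 27, Zephyr), (eng, 31, Orion), (law, 16, Beta), (law, 16, Orion), (law, 27, Beta), (law, 27, Orion)}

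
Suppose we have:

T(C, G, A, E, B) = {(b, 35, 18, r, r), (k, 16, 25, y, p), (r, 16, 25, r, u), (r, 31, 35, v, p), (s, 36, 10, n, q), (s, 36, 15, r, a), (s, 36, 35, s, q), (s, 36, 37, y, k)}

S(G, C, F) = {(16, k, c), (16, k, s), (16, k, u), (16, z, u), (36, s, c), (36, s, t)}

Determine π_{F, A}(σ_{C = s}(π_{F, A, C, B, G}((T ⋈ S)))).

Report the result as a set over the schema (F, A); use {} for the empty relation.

Natural join on C, G: {(k, 16, 25, y, p, c), (k, 16, 25, y, p, s), (k, 16, 25, y, p, u), (s, 36, 10, n, q, c), (s, 36, 10, n, q, t), (s, 36, 15, r, a, c), (s, 36, 15, r, a, t), (s, 36, 35, s, q, c), (s, 36, 35, s, q, t), (s, 36, 37, y, k, c), (s, 36, 37, y, k, t)}
Projecting to F, A, C, B, G: {(c, 10, s, q, 36), (c, 15, s, a, 36), (c, 25, k, p, 16), (c, 35, s, q, 36), (c, 37, s, k, 36), (s, 25, k, p, 16), (t, 10, s, q, 36), (t, 15, s, a, 36), (t, 35, s, q, 36), (t, 37, s, k, 36), (u, 25, k, p, 16)}
Apply σ_{C = s}; surviving tuples: {(c, 10, s, q, 36), (c, 15, s, a, 36), (c, 35, s, q, 36), (c, 37, s, k, 36), (t, 10, s, q, 36), (t, 15, s, a, 36), (t, 35, s, q, 36), (t, 37, s, k, 36)}
Projecting to F, A: {(c, 10), (c, 15), (c, 35), (c, 37), (t, 10), (t, 15), (t, 35), (t, 37)}

{(c, 10), (c, 15), (c, 35), (c, 37), (t, 10), (t, 15), (t, 35), (t, 37)}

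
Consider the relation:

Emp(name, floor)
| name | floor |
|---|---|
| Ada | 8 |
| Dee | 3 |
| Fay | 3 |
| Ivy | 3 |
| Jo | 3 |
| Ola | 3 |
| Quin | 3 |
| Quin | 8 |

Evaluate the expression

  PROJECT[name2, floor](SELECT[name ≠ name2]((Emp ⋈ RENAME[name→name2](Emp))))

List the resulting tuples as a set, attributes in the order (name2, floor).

{(Ada, 8), (Dee, 3), (Fay, 3), (Ivy, 3), (Jo, 3), (Ola, 3), (Quin, 3), (Quin, 8)}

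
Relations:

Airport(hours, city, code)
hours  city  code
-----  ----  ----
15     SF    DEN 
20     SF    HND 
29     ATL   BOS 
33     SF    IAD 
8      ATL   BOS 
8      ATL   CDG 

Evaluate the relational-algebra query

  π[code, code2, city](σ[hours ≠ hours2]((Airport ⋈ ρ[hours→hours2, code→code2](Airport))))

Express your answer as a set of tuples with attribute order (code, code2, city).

{(BOS, BOS, ATL), (BOS, CDG, ATL), (CDG, BOS, ATL), (DEN, HND, SF), (DEN, IAD, SF), (HND, DEN, SF), (HND, IAD, SF), (IAD, DEN, SF), (IAD, HND, SF)}

ρ[hours→hours2, code→code2]: schema becomes (hours2, city, code2); tuples unchanged.
Airport ⋈ ρ[hours→hours2, code→code2](Airport) (natural join on city): {(15, SF, DEN, 15, DEN), (15, SF, DEN, 20, HND), (15, SF, DEN, 33, IAD), (20, SF, HND, 15, DEN), (20, SF, HND, 20, HND), (20, SF, HND, 33, IAD), (29, ATL, BOS, 29, BOS), (29, ATL, BOS, 8, BOS), (29, ATL, BOS, 8, CDG), (33, SF, IAD, 15, DEN), (33, SF, IAD, 20, HND), (33, SF, IAD, 33, IAD), (8, ATL, BOS, 29, BOS), (8, ATL, BOS, 8, BOS), (8, ATL, BOS, 8, CDG), (8, ATL, CDG, 29, BOS), (8, ATL, CDG, 8, BOS), (8, ATL, CDG, 8, CDG)}
Filtering on hours ≠ hours2 leaves {(15, SF, DEN, 20, HND), (15, SF, DEN, 33, IAD), (20, SF, HND, 15, DEN), (20, SF, HND, 33, IAD), (29, ATL, BOS, 8, BOS), (29, ATL, BOS, 8, CDG), (33, SF, IAD, 15, DEN), (33, SF, IAD, 20, HND), (8, ATL, BOS, 29, BOS), (8, ATL, CDG, 29, BOS)}.
Projecting to code, code2, city (1 duplicate(s) eliminated): {(BOS, BOS, ATL), (BOS, CDG, ATL), (CDG, BOS, ATL), (DEN, HND, SF), (DEN, IAD, SF), (HND, DEN, SF), (HND, IAD, SF), (IAD, DEN, SF), (IAD, HND, SF)}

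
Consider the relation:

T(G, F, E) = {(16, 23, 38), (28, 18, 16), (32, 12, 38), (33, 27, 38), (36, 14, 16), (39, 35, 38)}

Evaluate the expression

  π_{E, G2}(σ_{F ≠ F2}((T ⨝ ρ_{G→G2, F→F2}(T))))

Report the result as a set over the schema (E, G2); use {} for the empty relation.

{(16, 28), (16, 36), (38, 16), (38, 32), (38, 33), (38, 39)}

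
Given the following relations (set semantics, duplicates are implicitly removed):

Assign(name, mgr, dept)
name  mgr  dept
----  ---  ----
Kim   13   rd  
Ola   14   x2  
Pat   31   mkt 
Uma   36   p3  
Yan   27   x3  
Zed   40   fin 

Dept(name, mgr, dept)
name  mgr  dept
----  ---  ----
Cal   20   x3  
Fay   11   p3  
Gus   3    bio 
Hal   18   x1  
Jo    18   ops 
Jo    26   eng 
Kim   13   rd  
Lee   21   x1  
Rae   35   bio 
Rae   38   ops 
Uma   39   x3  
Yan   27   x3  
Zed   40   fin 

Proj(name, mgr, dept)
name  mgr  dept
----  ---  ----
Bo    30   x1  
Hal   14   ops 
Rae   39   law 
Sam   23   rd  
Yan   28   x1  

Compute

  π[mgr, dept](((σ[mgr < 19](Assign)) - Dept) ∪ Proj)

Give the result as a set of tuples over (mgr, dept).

{(14, ops), (14, x2), (23, rd), (28, x1), (30, x1), (39, law)}

Apply σ_{mgr < 19}; surviving tuples: {(Kim, 13, rd), (Ola, 14, x2)}
Set difference of the two operands is {(Ola, 14, x2)}.
Set union of the two operands is {(Bo, 30, x1), (Hal, 14, ops), (Ola, 14, x2), (Rae, 39, law), (Sam, 23, rd), (Yan, 28, x1)}.
π[mgr, dept]: project onto (mgr, dept) → {(14, ops), (14, x2), (23, rd), (28, x1), (30, x1), (39, law)}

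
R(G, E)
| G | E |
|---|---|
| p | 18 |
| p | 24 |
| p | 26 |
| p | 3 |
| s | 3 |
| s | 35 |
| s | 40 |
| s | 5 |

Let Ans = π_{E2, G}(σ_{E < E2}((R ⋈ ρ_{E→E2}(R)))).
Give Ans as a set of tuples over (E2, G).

{(18, p), (24, p), (26, p), (35, s), (40, s), (5, s)}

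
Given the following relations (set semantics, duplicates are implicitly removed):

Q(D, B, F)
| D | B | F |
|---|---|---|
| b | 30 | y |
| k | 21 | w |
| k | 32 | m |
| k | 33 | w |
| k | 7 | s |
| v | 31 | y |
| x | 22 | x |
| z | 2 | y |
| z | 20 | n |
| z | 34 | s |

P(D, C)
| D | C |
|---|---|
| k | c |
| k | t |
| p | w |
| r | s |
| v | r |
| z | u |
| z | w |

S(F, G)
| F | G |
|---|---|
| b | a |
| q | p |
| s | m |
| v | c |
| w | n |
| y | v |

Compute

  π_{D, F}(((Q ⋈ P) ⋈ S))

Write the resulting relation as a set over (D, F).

{(k, s), (k, w), (v, y), (z, s), (z, y)}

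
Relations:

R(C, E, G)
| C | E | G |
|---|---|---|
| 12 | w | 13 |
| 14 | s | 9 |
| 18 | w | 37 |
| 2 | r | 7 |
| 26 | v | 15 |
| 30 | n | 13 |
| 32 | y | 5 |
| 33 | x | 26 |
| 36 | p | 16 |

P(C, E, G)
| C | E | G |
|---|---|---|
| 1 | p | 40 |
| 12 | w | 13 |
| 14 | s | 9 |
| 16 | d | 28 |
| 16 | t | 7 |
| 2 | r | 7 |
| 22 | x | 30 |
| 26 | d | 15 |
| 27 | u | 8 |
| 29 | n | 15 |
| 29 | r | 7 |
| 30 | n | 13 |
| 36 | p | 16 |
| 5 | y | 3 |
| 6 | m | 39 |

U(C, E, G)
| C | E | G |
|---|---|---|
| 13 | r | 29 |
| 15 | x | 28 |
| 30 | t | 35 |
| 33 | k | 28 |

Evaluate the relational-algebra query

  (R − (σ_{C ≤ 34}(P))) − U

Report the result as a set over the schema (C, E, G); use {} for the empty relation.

Apply σ_{C ≤ 34}; surviving tuples: {(1, p, 40), (12, w, 13), (14, s, 9), (16, d, 28), (16, t, 7), (2, r, 7), (22, x, 30), (26, d, 15), (27, u, 8), (29, n, 15), (29, r, 7), (30, n, 13), (5, y, 3), (6, m, 39)}
Set difference of the two operands is {(18, w, 37), (26, v, 15), (32, y, 5), (33, x, 26), (36, p, 16)}.
Set difference of the two operands is {(18, w, 37), (26, v, 15), (32, y, 5), (33, x, 26), (36, p, 16)}.

{(18, w, 37), (26, v, 15), (32, y, 5), (33, x, 26), (36, p, 16)}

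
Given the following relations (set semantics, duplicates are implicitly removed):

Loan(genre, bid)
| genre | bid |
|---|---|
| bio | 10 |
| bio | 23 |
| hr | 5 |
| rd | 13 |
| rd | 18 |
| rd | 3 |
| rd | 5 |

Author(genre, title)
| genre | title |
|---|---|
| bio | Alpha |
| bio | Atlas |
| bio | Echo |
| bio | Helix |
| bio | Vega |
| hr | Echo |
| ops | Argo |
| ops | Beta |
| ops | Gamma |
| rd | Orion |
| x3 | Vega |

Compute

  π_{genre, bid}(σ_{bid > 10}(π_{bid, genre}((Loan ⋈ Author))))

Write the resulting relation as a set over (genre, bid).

{(bio, 23), (rd, 13), (rd, 18)}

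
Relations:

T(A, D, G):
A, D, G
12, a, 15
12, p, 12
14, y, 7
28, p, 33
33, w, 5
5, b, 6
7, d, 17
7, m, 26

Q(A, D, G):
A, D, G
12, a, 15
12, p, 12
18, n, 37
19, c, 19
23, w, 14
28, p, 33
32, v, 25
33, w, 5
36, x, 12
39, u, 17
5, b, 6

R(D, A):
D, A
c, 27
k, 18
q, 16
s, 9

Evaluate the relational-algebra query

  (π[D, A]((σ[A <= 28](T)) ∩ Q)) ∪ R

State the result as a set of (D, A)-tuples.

{(a, 12), (b, 5), (c, 27), (k, 18), (p, 12), (p, 28), (q, 16), (s, 9)}

Selection A <= 28: {(12, a, 15), (12, p, 12), (14, y, 7), (28, p, 33), (5, b, 6), (7, d, 17), (7, m, 26)}
Set intersection of the two operands is {(12, a, 15), (12, p, 12), (28, p, 33), (5, b, 6)}.
π_{D, A} gives {(a, 12), (b, 5), (p, 12), (p, 28)}.
Set union of the two operands is {(a, 12), (b, 5), (c, 27), (k, 18), (p, 12), (p, 28), (q, 16), (s, 9)}.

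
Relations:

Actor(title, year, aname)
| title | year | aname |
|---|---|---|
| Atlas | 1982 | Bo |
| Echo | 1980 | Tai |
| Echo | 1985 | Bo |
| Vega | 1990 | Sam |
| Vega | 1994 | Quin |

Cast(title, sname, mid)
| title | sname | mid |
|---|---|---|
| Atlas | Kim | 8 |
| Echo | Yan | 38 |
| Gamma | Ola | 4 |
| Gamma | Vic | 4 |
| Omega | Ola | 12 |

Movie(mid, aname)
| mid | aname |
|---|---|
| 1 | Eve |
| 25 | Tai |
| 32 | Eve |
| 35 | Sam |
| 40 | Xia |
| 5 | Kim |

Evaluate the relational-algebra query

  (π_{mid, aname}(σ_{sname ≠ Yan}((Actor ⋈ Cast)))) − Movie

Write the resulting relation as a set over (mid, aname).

Joining Actor and Cast on title yields {(Atlas, 1982, Bo, Kim, 8), (Echo, 1980, Tai, Yan, 38), (Echo, 1985, Bo, Yan, 38)}.
Apply σ_{sname ≠ Yan}; surviving tuples: {(Atlas, 1982, Bo, Kim, 8)}
π[mid, aname]: project onto (mid, aname) → {(8, Bo)}
Set difference of the two operands is {(8, Bo)}.

{(8, Bo)}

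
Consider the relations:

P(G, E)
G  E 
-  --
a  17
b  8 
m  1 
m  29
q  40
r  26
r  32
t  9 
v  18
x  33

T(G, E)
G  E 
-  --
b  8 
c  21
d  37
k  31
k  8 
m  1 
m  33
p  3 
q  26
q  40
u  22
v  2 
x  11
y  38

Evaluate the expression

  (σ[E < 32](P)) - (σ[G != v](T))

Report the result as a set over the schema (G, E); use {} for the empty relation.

Apply σ_{E < 32}; surviving tuples: {(a, 17), (b, 8), (m, 1), (m, 29), (r, 26), (t, 9), (v, 18)}
Apply σ_{G != v}; surviving tuples: {(b, 8), (c, 21), (d, 37), (k, 31), (k, 8), (m, 1), (m, 33), (p, 3), (q, 26), (q, 40), (u, 22), (x, 11), (y, 38)}
Set difference of the two operands is {(a, 17), (m, 29), (r, 26), (t, 9), (v, 18)}.

{(a, 17), (m, 29), (r, 26), (t, 9), (v, 18)}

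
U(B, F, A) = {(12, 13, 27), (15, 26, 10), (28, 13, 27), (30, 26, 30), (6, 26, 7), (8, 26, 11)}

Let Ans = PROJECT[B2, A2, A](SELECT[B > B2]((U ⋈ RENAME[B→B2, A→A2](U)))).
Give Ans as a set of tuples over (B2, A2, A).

ρ[B→B2, A→A2]: schema becomes (B2, F, A2); tuples unchanged.
U ⋈ RENAME[B→B2, A→A2](U) (natural join on F): {(12, 13, 27, 12, 27), (12, 13, 27, 28, 27), (15, 26, 10, 15, 10), (15, 26, 10, 30, 30), (15, 26, 10, 6, 7), (15, 26, 10, 8, 11), (28, 13, 27, 12, 27), (28, 13, 27, 28, 27), (30, 26, 30, 15, 10), (30, 26, 30, 30, 30), (30, 26, 30, 6, 7), (30, 26, 30, 8, 11), (6, 26, 7, 15, 10), (6, 26, 7, 30, 30), (6, 26, 7, 6, 7), (6, 26, 7, 8, 11), (8, 26, 11, 15, 10), (8, 26, 11, 30, 30), (8, 26, 11, 6, 7), (8, 26, 11, 8, 11)}
Filtering on B > B2 leaves {(15, 26, 10, 6, 7), (15, 26, 10, 8, 11), (28, 13, 27, 12, 27), (30, 26, 30, 15, 10), (30, 26, 30, 6, 7), (30, 26, 30, 8, 11), (8, 26, 11, 6, 7)}.
Keep only column(s) B2, A2, A: {(12, 27, 27), (15, 10, 30), (6, 7, 10), (6, 7, 11), (6, 7, 30), (8, 11, 10), (8, 11, 30)}

{(12, 27, 27), (15, 10, 30), (6, 7, 10), (6, 7, 11), (6, 7, 30), (8, 11, 10), (8, 11, 30)}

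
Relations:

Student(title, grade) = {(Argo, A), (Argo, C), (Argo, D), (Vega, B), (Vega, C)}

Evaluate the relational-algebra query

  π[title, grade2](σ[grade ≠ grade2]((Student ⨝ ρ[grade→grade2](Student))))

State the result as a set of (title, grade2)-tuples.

{(Argo, A), (Argo, C), (Argo, D), (Vega, B), (Vega, C)}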